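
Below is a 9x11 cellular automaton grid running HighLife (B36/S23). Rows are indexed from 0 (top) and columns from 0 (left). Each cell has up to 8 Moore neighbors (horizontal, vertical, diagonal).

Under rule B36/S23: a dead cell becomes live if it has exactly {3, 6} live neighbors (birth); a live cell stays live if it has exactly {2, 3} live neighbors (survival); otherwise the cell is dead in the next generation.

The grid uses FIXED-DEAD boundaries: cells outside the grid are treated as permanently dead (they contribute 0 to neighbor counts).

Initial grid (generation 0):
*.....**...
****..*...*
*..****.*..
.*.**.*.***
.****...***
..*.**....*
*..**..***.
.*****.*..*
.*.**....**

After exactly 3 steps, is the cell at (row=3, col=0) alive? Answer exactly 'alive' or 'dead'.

Simulating step by step:
Generation 0 (given above): 51 live cells
Generation 1: 39 live cells
*.*...**...
*.**.......
*.*...*.*.*
***..**...*
.*.....**..
.....*.*.**
.......****
**...***..*
.*...*...**
Generation 2: 37 live cells
..**.......
****..*....
*....***.*.
*.*..**.*..
***..*.**.*
..........*
.....**....
**...*.*.*.
**...*...**
Generation 3: 41 live cells
...*.......
*..*****...
**.**...*..
***.*..*...
*.*..*.**..
.*...*.*.*.
.....**....
**..**..***
**....*.***

Cell (3,0) at generation 3: 1 -> alive

Answer: alive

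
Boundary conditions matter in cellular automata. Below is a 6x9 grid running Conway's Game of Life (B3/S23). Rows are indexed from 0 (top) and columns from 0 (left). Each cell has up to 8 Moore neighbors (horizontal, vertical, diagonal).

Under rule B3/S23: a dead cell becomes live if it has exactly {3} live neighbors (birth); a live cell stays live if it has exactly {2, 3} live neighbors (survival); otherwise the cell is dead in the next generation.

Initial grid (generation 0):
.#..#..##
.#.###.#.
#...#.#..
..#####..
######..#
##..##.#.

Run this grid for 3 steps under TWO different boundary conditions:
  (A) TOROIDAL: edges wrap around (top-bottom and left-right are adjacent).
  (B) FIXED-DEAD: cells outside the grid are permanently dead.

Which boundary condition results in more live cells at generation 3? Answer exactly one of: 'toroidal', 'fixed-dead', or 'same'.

Under TOROIDAL boundary, generation 3:
.#...#...
..#...#..
......#..
##.......
......##.
......#.#
Population = 11

Under FIXED-DEAD boundary, generation 3:
....###..
....###..
##....##.
##....###
##...#..#
......#..
Population = 20

Comparison: toroidal=11, fixed-dead=20 -> fixed-dead

Answer: fixed-dead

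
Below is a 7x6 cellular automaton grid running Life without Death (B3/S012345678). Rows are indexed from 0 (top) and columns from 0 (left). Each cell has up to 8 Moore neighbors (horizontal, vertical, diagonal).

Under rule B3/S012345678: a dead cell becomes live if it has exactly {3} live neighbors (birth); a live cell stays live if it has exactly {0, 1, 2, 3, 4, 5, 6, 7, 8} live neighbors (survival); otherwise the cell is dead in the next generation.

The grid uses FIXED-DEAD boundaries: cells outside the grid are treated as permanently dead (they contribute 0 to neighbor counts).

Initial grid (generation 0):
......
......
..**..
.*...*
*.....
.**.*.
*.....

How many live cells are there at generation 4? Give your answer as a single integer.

Simulating step by step:
Generation 0 (given above): 9 live cells
Generation 1: 13 live cells
......
......
..**..
.**..*
*.*...
***.*.
**....
Generation 2: 16 live cells
......
......
.***..
.**..*
*.*...
*****.
***...
Generation 3: 19 live cells
......
..*...
.***..
***..*
*.*.*.
*****.
***...
Generation 4: 24 live cells
......
.***..
****..
***.**
*.*.**
*****.
***...
Population at generation 4: 24

Answer: 24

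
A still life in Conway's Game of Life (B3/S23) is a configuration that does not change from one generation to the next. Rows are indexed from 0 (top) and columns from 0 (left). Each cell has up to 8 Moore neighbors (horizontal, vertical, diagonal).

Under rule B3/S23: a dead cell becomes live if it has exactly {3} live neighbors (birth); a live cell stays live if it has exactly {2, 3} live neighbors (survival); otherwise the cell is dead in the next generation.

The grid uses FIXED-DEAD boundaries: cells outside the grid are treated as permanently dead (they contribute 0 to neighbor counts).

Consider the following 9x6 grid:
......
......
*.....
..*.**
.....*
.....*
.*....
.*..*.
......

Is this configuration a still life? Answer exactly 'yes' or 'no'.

Compute generation 1 and compare to generation 0 (given above):
Generation 1:
......
......
......
....**
.....*
......
......
......
......
Cell (2,0) differs: gen0=1 vs gen1=0 -> NOT a still life.

Answer: no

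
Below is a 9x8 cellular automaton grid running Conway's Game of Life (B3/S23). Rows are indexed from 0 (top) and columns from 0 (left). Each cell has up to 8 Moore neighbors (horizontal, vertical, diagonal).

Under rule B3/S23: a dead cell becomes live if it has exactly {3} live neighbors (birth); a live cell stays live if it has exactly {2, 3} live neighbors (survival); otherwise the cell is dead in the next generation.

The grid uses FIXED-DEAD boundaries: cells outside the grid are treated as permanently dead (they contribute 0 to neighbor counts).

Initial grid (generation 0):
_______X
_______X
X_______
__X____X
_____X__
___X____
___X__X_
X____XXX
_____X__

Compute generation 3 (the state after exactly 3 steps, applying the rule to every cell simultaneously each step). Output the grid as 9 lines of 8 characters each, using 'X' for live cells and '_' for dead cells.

Simulating step by step:
Generation 0 (given above): 14 live cells
Generation 1: 9 live cells
________
________
________
________
________
____X___
____XXXX
____XX_X
_____X__
Generation 2: 8 live cells
________
________
________
________
________
____X_X_
___X___X
_______X
____XXX_
Generation 3: 7 live cells
(generation 3 grid is the final answer)

Answer: ________
________
________
________
________
________
______XX
____XX_X
_____XX_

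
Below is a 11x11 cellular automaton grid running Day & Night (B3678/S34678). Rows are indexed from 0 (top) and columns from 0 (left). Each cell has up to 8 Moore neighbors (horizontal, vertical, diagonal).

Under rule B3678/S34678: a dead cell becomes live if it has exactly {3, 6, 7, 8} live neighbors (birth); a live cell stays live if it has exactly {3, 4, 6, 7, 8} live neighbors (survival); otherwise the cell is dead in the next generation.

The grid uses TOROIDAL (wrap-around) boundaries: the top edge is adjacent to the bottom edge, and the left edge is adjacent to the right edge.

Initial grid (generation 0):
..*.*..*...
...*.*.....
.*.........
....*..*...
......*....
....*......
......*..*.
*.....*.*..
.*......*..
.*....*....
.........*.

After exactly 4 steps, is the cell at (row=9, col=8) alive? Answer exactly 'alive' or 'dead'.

Answer: dead

Derivation:
Simulating step by step:
Generation 0 (given above): 20 live cells
Generation 1: 10 live cells
...*.......
..*.*......
....*......
...........
.....*.....
.....*.....
.....*.*...
.........*.
*..........
...........
...........
Generation 2: 3 live cells
...........
...........
...*.......
...........
...........
....*......
......*....
...........
...........
...........
...........
Generation 3: 0 live cells
...........
...........
...........
...........
...........
...........
...........
...........
...........
...........
...........
Generation 4: 0 live cells
...........
...........
...........
...........
...........
...........
...........
...........
...........
...........
...........

Cell (9,8) at generation 4: 0 -> dead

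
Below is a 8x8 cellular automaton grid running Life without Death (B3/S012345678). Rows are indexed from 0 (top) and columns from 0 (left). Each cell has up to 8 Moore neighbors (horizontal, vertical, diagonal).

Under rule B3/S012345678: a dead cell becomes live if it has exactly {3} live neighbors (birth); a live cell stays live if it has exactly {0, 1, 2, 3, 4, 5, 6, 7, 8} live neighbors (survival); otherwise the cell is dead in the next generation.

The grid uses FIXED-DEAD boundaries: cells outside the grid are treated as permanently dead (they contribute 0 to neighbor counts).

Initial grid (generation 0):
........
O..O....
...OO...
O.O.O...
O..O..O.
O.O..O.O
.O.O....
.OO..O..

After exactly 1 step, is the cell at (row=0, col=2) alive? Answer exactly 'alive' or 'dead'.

Answer: dead

Derivation:
Simulating step by step:
Generation 0 (given above): 19 live cells
Generation 1: 33 live cells
........
O..OO...
.OOOO...
OOO.OO..
O.OOOOO.
O.OOOOOO
OO.OO.O.
.OO..O..

Cell (0,2) at generation 1: 0 -> dead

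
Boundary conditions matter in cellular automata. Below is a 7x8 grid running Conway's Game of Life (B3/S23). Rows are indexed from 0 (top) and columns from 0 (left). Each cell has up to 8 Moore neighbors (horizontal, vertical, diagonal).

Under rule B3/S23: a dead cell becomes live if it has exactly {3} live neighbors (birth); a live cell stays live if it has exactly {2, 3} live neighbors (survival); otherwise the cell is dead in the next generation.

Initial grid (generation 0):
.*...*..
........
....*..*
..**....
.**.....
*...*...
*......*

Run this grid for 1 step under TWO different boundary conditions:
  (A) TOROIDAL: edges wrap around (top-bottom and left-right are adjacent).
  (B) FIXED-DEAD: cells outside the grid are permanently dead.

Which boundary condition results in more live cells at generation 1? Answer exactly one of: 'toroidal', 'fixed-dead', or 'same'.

Under TOROIDAL boundary, generation 1:
*.......
........
...*....
.***....
.**.....
*......*
**.....*
Population = 12

Under FIXED-DEAD boundary, generation 1:
........
........
...*....
.***....
.**.....
*.......
........
Population = 7

Comparison: toroidal=12, fixed-dead=7 -> toroidal

Answer: toroidal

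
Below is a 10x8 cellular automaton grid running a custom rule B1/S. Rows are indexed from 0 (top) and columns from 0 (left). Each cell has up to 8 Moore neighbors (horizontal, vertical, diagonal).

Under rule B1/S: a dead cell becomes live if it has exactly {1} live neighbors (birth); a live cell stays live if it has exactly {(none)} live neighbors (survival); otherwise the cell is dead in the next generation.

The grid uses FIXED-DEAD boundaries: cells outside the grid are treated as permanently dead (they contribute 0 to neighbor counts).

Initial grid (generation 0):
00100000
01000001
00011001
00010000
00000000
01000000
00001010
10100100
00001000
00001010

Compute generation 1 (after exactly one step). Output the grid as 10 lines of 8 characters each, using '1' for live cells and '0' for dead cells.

Answer: 10010011
10000100
11000100
00000111
11011000
10111011
00000001
00000001
10100001
00000001

Derivation:
Simulating step by step:
Generation 0 (given above): 16 live cells
Generation 1: 28 live cells
(generation 1 grid is the final answer)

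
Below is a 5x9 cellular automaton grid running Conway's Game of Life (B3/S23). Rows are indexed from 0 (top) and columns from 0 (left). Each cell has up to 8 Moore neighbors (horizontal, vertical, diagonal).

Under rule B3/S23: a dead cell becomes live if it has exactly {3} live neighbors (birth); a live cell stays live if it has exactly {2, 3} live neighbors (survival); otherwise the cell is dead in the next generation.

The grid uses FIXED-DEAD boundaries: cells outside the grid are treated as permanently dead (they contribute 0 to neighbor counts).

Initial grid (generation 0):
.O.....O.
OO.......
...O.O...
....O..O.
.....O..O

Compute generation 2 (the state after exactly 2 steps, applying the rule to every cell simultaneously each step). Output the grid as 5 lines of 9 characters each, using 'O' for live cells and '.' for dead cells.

Simulating step by step:
Generation 0 (given above): 10 live cells
Generation 1: 9 live cells
OO.......
OOO......
....O....
....OOO..
.........
Generation 2: 10 live cells
(generation 2 grid is the final answer)

Answer: O.O......
O.O......
.O.OO....
....OO...
.....O...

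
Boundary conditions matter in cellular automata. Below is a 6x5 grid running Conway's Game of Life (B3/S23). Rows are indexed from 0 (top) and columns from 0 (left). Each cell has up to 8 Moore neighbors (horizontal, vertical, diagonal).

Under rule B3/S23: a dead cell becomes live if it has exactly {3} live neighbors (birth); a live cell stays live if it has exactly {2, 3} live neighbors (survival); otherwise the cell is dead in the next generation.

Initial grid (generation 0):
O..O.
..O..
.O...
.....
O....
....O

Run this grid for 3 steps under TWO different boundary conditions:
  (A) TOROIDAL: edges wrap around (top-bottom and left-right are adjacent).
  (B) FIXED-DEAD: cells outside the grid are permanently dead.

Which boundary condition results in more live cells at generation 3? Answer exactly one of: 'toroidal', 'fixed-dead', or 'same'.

Under TOROIDAL boundary, generation 3:
.O...
.O..O
.....
.....
....O
OO...
Population = 6

Under FIXED-DEAD boundary, generation 3:
.....
.....
.....
.....
.....
.....
Population = 0

Comparison: toroidal=6, fixed-dead=0 -> toroidal

Answer: toroidal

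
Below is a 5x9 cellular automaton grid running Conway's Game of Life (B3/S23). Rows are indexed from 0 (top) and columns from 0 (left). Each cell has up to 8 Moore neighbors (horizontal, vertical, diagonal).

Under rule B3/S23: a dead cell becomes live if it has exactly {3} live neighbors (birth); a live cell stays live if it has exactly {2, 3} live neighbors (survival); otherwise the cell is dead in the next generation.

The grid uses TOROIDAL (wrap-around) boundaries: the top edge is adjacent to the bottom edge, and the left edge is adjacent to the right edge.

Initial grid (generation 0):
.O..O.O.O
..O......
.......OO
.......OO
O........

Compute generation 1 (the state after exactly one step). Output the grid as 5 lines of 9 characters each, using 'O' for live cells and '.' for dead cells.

Answer: OO.......
O.......O
.......OO
O......O.
O........

Derivation:
Simulating step by step:
Generation 0 (given above): 10 live cells
Generation 1: 9 live cells
(generation 1 grid is the final answer)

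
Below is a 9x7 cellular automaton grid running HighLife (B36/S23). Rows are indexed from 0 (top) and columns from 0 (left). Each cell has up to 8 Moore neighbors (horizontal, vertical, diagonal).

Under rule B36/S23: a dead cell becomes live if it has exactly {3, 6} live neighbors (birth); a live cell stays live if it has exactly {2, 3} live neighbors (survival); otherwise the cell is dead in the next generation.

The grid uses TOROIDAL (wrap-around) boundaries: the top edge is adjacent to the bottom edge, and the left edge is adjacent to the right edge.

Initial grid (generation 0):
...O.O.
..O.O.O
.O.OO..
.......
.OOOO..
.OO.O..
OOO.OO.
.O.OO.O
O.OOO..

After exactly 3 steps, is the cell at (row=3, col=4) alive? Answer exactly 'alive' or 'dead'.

Answer: alive

Derivation:
Simulating step by step:
Generation 0 (given above): 28 live cells
Generation 1: 18 live cells
.O...OO
..O....
..OOOO.
.O.....
.O..O..
.......
...O..O
..O...O
OO....O
Generation 2: 19 live cells
.OO..OO
.OO...O
.OOOO..
.O...O.
.......
.......
.......
.OO..OO
.OO....
Generation 3: 15 live cells
...O.OO
....O.O
...OOO.
.O.OO..
.......
.......
.......
OOO....
...O...

Cell (3,4) at generation 3: 1 -> alive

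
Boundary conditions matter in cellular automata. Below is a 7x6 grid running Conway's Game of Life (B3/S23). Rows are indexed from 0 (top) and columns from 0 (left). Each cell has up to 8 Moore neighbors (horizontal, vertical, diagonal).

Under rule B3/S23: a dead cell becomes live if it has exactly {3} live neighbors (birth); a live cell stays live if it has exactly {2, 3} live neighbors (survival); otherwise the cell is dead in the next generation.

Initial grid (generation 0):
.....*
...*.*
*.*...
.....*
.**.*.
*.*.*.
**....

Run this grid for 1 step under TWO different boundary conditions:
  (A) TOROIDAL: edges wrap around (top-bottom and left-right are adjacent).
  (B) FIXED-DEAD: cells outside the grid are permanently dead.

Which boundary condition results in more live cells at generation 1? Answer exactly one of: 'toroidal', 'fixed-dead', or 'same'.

Under TOROIDAL boundary, generation 1:
....**
*...**
*...**
*.**.*
***.*.
*.*...
**....
Population = 20

Under FIXED-DEAD boundary, generation 1:
....*.
....*.
....*.
..**..
.**.**
*.*...
**....
Population = 13

Comparison: toroidal=20, fixed-dead=13 -> toroidal

Answer: toroidal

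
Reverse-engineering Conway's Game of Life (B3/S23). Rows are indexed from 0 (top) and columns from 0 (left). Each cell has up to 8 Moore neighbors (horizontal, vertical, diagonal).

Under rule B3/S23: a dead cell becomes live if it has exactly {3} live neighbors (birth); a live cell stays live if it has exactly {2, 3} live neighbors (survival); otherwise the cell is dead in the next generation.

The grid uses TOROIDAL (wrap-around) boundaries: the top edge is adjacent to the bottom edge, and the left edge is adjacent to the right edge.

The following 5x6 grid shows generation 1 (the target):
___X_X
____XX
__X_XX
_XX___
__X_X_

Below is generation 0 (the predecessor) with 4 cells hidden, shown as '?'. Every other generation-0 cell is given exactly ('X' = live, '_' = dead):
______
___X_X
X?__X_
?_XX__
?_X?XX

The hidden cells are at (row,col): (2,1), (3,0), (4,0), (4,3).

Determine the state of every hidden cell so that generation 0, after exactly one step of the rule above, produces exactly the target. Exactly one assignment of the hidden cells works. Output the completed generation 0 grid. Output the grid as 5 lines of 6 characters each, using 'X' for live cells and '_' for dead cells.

Answer: ______
___X_X
X___X_
__XX__
__X_XX

Derivation:
Hidden generation-0 cells (in order): (2,1), (3,0), (4,0), (4,3).
A hidden cell only influences target cells in its own 3x3 neighborhood. Try each of the 2^4 = 16 assignments, step the completed generation 0 forward once under B3/S23, and compare with the target:
  (2,1)=_ (3,0)=_ (4,0)=_ (4,3)=_ -> step reproduces the target at every cell -> ACCEPT
  (2,1)=_ (3,0)=_ (4,0)=_ (4,3)=X -> step gives (0,2)='X' but target has '_' -> reject
  (2,1)=_ (3,0)=_ (4,0)=X (4,3)=_ -> step gives (0,0)='X' but target has '_' -> reject
  (2,1)=_ (3,0)=_ (4,0)=X (4,3)=X -> step gives (0,0)='X' but target has '_' -> reject
  (2,1)=_ (3,0)=X (4,0)=_ (4,3)=_ -> step gives (2,0)='X' but target has '_' -> reject
  (2,1)=_ (3,0)=X (4,0)=_ (4,3)=X -> step gives (0,2)='X' but target has '_' -> reject
  (2,1)=_ (3,0)=X (4,0)=X (4,3)=_ -> step gives (0,0)='X' but target has '_' -> reject
  (2,1)=_ (3,0)=X (4,0)=X (4,3)=X -> step gives (0,0)='X' but target has '_' -> reject
  (2,1)=X (3,0)=_ (4,0)=_ (4,3)=_ -> step gives (1,0)='X' but target has '_' -> reject
  (2,1)=X (3,0)=_ (4,0)=_ (4,3)=X -> step gives (0,2)='X' but target has '_' -> reject
  (2,1)=X (3,0)=_ (4,0)=X (4,3)=_ -> step gives (0,0)='X' but target has '_' -> reject
  (2,1)=X (3,0)=_ (4,0)=X (4,3)=X -> step gives (0,0)='X' but target has '_' -> reject
  (2,1)=X (3,0)=X (4,0)=_ (4,3)=_ -> step gives (1,0)='X' but target has '_' -> reject
  (2,1)=X (3,0)=X (4,0)=_ (4,3)=X -> step gives (0,2)='X' but target has '_' -> reject
  (2,1)=X (3,0)=X (4,0)=X (4,3)=_ -> step gives (0,0)='X' but target has '_' -> reject
  (2,1)=X (3,0)=X (4,0)=X (4,3)=X -> step gives (0,0)='X' but target has '_' -> reject
Unique solution: (2,1)=dead, (3,0)=dead, (4,0)=dead, (4,3)=dead.
Check: live-neighbor counts of every cell in the completed generation 0:
212343
211132
123433
232444
122421
Applying B3/S23 to generation 0 with these counts gives:
___X_X
____XX
__X_XX
_XX___
__X_X_
which matches the target exactly.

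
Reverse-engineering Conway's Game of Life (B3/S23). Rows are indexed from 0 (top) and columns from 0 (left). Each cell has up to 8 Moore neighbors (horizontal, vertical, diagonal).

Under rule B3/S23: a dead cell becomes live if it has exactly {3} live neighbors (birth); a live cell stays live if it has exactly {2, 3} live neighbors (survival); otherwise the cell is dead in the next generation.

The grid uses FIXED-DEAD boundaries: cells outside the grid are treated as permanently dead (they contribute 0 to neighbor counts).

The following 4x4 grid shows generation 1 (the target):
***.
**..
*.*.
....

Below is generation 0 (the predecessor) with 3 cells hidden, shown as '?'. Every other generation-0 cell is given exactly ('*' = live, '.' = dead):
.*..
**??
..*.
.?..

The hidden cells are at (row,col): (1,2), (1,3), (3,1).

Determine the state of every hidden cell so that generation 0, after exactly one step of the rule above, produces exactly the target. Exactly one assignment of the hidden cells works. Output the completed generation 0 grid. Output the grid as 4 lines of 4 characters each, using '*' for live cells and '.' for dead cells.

Answer: .*..
**.*
..*.
.*..

Derivation:
Hidden generation-0 cells (in order): (1,2), (1,3), (3,1).
A hidden cell only influences target cells in its own 3x3 neighborhood. Try each of the 2^3 = 8 assignments, step the completed generation 0 forward once under B3/S23, and compare with the target:
  (1,2)=. (1,3)=. (3,1)=. -> step gives (0,2)='.' but target has '*' -> reject
  (1,2)=. (1,3)=. (3,1)=* -> step gives (0,2)='.' but target has '*' -> reject
  (1,2)=. (1,3)=* (3,1)=. -> step gives (2,0)='.' but target has '*' -> reject
  (1,2)=. (1,3)=* (3,1)=* -> step reproduces the target at every cell -> ACCEPT
  (1,2)=* (1,3)=. (3,1)=. -> step gives (1,1)='.' but target has '*' -> reject
  (1,2)=* (1,3)=. (3,1)=* -> step gives (1,1)='.' but target has '*' -> reject
  (1,2)=* (1,3)=* (3,1)=. -> step gives (0,2)='.' but target has '*' -> reject
  (1,2)=* (1,3)=* (3,1)=* -> step gives (0,2)='.' but target has '*' -> reject
Unique solution: (1,2)=dead, (1,3)=live, (3,1)=live.
Check: live-neighbor counts of every cell in the completed generation 0:
3231
2341
3432
1121
Applying B3/S23 to generation 0 with these counts gives:
***.
**..
*.*.
....
which matches the target exactly.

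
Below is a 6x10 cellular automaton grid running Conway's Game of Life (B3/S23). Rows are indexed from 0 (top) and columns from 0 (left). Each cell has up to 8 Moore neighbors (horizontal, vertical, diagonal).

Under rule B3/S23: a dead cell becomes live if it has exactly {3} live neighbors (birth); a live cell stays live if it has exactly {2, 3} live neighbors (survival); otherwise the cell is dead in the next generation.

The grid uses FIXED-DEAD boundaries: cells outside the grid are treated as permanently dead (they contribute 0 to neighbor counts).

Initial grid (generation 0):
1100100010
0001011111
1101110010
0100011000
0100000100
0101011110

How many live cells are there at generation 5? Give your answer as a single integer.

Simulating step by step:
Generation 0 (given above): 27 live cells
Generation 1: 25 live cells
0000111011
0001001001
1101000011
0100011100
1100100010
0010001110
Generation 2: 27 live cells
0000111111
0011001000
1100110011
0000111101
1110000010
0100000110
Generation 3: 29 live cells
0001111110
0111000000
0110000011
0011101101
1110010001
1110000110
Generation 4: 26 live cells
0001111100
0100011001
0000100111
1000111101
1000110001
1010000010
Generation 5: 15 live cells
0000100100
0001000001
0000100001
0001000101
1001100101
0100000000
Population at generation 5: 15

Answer: 15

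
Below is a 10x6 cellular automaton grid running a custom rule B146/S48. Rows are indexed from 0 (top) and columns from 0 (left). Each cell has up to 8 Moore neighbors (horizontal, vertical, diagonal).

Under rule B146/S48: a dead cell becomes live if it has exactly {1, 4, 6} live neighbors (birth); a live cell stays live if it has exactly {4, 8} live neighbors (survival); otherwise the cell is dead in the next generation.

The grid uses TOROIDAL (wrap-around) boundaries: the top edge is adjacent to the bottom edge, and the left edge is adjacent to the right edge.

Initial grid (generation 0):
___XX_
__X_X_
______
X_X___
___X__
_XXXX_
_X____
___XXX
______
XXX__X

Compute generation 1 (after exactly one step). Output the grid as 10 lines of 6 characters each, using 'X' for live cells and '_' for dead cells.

Simulating step by step:
Generation 0 (given above): 19 live cells
Generation 1: 18 live cells
(generation 1 grid is the final answer)

Answer: _XXX_X
_X_X__
X___X_
____XX
_X_X__
__X__X
______
_X____
X___XX
______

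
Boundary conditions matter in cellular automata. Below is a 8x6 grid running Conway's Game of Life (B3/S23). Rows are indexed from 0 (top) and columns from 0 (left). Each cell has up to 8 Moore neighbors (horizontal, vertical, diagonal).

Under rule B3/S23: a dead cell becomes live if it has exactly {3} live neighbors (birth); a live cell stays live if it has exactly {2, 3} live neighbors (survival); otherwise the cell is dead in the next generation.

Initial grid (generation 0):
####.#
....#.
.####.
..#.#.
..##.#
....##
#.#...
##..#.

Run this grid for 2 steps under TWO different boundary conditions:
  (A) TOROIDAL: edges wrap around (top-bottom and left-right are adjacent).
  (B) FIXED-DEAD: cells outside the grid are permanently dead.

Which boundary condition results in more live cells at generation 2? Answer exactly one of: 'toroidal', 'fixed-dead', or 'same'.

Under TOROIDAL boundary, generation 2:
...#..
.#..#.
#...##
.###.#
..##..
..#...
#.#...
..#.##
Population = 18

Under FIXED-DEAD boundary, generation 2:
.####.
#....#
.#..##
.###.#
.###.#
.##...
#..#.#
##..#.
Population = 25

Comparison: toroidal=18, fixed-dead=25 -> fixed-dead

Answer: fixed-dead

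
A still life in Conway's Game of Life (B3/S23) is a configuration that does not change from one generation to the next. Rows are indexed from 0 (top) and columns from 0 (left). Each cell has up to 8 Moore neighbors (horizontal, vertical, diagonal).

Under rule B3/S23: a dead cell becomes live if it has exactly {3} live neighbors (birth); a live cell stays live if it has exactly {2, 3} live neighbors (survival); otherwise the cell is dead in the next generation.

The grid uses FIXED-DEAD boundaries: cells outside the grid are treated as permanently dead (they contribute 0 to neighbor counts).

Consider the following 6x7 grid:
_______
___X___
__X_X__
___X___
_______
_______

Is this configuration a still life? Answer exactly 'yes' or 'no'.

Answer: yes

Derivation:
Compute generation 1 and compare to generation 0 (given above):
Generation 1:
_______
___X___
__X_X__
___X___
_______
_______
The grids are IDENTICAL -> still life.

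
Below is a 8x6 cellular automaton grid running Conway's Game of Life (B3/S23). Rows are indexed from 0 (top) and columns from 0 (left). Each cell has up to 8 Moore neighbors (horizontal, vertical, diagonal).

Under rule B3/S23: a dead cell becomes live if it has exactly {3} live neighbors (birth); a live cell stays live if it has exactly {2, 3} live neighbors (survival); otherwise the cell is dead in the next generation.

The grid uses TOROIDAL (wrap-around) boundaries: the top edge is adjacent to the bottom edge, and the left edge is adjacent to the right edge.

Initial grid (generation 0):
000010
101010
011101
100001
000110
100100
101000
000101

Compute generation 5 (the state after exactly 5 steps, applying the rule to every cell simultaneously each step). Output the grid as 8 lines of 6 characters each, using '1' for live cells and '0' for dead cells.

Answer: 100101
111101
000000
100000
100000
000100
000000
111000

Derivation:
Simulating step by step:
Generation 0 (given above): 18 live cells
Generation 1: 26 live cells
000010
101010
001100
110001
100110
011111
111111
000111
Generation 2: 11 live cells
000000
011011
001110
110001
000000
000000
000000
010000
Generation 3: 14 live cells
111000
011011
000000
111111
100000
000000
000000
000000
Generation 4: 18 live cells
101101
001101
000000
111111
101110
000000
000000
010000
Generation 5: 14 live cells
(generation 5 grid is the final answer)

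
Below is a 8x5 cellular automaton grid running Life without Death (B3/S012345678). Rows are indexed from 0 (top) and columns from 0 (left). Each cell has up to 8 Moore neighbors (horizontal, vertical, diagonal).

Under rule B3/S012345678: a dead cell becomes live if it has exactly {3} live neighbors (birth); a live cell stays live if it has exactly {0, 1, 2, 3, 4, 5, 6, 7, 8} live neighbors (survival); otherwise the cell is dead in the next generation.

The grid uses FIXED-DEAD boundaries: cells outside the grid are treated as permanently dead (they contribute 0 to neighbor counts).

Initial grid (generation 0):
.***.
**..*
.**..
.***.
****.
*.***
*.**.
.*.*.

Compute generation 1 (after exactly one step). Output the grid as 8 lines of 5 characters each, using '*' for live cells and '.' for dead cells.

Answer: ****.
**..*
.**..
.***.
****.
*.***
*.**.
.*.*.

Derivation:
Simulating step by step:
Generation 0 (given above): 24 live cells
Generation 1: 25 live cells
(generation 1 grid is the final answer)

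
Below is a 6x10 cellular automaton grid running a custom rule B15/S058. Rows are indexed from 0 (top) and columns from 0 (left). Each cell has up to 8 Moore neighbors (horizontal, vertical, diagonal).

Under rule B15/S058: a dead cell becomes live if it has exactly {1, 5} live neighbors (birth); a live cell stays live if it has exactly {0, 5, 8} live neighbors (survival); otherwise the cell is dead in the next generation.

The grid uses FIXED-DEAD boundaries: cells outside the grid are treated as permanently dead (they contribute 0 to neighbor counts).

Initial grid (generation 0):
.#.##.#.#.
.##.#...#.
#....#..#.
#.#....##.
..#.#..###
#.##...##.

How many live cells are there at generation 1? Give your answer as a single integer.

Answer: 9

Derivation:
Simulating step by step:
Generation 0 (given above): 26 live cells
Generation 1: 9 live cells
......#...
..........
.#........
........#.
.#.#.#.#..
#....#....
Population at generation 1: 9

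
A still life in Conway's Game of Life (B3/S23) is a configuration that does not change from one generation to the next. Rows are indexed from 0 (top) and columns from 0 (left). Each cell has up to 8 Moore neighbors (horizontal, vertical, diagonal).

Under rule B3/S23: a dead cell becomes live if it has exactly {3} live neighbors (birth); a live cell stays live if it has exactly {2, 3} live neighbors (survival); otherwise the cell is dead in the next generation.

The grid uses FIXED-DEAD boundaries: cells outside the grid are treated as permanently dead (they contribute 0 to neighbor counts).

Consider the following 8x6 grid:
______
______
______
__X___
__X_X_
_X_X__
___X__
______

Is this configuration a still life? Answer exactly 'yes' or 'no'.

Answer: no

Derivation:
Compute generation 1 and compare to generation 0 (given above):
Generation 1:
______
______
______
___X__
_XX___
___XX_
__X___
______
Cell (3,2) differs: gen0=1 vs gen1=0 -> NOT a still life.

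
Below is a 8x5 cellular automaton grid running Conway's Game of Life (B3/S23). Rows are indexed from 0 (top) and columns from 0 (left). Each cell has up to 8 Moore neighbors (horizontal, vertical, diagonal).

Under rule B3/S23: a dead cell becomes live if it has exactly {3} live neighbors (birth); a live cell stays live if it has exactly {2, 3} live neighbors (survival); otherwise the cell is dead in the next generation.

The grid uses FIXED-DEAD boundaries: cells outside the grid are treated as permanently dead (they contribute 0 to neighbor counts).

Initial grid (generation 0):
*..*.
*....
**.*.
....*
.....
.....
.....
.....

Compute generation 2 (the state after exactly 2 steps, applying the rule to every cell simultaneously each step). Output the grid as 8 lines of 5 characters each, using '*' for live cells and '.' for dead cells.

Answer: .....
*....
**...
.....
.....
.....
.....
.....

Derivation:
Simulating step by step:
Generation 0 (given above): 7 live cells
Generation 1: 4 live cells
.....
*.*..
**...
.....
.....
.....
.....
.....
Generation 2: 3 live cells
(generation 2 grid is the final answer)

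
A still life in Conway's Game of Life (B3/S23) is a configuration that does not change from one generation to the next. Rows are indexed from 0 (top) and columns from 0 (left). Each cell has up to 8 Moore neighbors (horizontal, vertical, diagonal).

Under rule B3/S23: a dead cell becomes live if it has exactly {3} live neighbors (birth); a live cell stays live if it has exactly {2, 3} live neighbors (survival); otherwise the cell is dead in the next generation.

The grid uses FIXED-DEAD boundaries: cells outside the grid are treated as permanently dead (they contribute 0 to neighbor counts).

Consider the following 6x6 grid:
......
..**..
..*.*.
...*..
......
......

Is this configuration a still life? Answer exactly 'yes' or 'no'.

Compute generation 1 and compare to generation 0 (given above):
Generation 1:
......
..**..
..*.*.
...*..
......
......
The grids are IDENTICAL -> still life.

Answer: yes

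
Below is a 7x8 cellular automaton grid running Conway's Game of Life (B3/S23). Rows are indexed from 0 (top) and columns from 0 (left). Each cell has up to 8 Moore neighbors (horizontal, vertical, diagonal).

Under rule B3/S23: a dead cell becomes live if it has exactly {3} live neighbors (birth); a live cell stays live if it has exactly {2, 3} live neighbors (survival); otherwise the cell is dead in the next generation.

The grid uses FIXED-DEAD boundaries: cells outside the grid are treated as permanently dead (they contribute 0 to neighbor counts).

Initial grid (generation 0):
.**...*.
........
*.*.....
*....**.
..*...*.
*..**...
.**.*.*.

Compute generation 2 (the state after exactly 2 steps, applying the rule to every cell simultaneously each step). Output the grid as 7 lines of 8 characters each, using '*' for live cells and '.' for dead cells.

Answer: ........
........
........
..*.***.
...**.*.
.*......
...***..

Derivation:
Simulating step by step:
Generation 0 (given above): 17 live cells
Generation 1: 13 live cells
........
..*.....
.*......
.....**.
.*.**.*.
....*...
.**.**..
Generation 2: 11 live cells
(generation 2 grid is the final answer)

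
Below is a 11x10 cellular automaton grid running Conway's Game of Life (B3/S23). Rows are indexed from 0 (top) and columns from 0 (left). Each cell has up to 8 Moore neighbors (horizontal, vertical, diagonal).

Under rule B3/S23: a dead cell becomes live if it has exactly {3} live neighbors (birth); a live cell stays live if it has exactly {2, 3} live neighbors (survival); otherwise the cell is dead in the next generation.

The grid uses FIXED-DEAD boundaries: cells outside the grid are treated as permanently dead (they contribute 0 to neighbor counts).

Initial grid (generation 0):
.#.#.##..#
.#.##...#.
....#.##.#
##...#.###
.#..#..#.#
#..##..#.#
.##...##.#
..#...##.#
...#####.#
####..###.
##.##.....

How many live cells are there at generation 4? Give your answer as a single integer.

Simulating step by step:
Generation 0 (given above): 54 live cells
Generation 1: 46 live cells
...#.#....
...#....##
#####.#..#
##..##...#
.#####.#.#
#..###.#.#
.##..#...#
.##.#....#
....#....#
#.......#.
#..##..#..
Generation 2: 28 live cells
....#.....
.#...#..##
#........#
.........#
.........#
#........#
#....##..#
.##.##..##
.#.#....##
...##...#.
..........
Generation 3: 30 live cells
..........
........##
.........#
........##
........##
........##
#...###..#
########..
.#...#.#..
..###...##
..........
Generation 4: 20 live cells
..........
........##
..........
..........
.......#..
.....#.#..
#.#......#
#.##...##.
#......#..
..###...#.
...#......
Population at generation 4: 20

Answer: 20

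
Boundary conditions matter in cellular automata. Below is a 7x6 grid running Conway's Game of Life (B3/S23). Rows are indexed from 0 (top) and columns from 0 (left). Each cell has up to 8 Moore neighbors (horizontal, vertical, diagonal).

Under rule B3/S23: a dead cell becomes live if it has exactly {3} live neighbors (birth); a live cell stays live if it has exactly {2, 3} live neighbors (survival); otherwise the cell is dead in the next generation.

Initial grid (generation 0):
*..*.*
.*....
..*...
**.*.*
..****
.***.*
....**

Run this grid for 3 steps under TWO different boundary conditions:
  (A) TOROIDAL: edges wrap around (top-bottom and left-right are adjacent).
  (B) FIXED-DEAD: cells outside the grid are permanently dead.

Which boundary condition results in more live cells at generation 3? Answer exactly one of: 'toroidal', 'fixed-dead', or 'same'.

Answer: toroidal

Derivation:
Under TOROIDAL boundary, generation 3:
..*..*
*.****
..*..*
***...
**....
......
......
Population = 14

Under FIXED-DEAD boundary, generation 3:
......
.**...
*.*...
..*...
......
*.....
.*..*.
Population = 8

Comparison: toroidal=14, fixed-dead=8 -> toroidal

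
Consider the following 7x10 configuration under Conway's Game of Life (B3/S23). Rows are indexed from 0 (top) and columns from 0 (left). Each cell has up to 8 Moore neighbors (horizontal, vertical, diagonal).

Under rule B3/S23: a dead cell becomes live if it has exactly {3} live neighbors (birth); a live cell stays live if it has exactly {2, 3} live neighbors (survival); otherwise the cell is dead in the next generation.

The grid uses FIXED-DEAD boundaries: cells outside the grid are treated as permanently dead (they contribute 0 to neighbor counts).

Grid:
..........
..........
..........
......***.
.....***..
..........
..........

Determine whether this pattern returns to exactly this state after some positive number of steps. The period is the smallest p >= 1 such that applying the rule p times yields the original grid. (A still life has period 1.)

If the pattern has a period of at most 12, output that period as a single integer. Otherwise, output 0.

Answer: 2

Derivation:
Simulating and comparing each generation to the original:
Gen 0 (original, given above): 6 live cells
Gen 1: 6 live cells, differs from original
Gen 2: 6 live cells, MATCHES original -> period = 2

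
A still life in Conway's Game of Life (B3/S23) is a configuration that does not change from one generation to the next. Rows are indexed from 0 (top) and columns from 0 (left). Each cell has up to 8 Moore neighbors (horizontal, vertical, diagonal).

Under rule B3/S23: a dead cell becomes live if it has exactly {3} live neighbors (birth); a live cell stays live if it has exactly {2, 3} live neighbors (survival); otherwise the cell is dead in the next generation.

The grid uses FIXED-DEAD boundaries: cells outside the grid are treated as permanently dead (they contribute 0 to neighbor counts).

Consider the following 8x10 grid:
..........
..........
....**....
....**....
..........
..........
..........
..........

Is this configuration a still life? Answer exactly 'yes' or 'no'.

Answer: yes

Derivation:
Compute generation 1 and compare to generation 0 (given above):
Generation 1:
..........
..........
....**....
....**....
..........
..........
..........
..........
The grids are IDENTICAL -> still life.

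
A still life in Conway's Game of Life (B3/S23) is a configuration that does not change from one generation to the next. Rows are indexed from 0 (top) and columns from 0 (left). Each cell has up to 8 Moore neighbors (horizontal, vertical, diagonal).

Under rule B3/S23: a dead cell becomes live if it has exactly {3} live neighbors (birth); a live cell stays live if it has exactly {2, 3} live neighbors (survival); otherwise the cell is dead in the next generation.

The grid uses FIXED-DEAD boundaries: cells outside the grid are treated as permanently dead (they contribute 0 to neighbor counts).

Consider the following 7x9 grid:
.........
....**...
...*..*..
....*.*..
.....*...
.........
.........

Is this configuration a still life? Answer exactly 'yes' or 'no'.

Compute generation 1 and compare to generation 0 (given above):
Generation 1:
.........
....**...
...*..*..
....*.*..
.....*...
.........
.........
The grids are IDENTICAL -> still life.

Answer: yes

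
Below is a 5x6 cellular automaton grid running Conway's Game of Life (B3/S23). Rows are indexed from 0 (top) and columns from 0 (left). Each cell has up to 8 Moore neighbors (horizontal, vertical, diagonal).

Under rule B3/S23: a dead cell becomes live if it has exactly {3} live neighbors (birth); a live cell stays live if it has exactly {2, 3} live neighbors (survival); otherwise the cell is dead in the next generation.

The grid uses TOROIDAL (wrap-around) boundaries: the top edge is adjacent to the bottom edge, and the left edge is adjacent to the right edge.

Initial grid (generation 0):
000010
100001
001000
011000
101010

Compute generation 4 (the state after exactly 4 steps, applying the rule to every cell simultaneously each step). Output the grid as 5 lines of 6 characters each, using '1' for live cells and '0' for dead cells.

Answer: 000000
000000
011100
101111
110110

Derivation:
Simulating step by step:
Generation 0 (given above): 9 live cells
Generation 1: 10 live cells
110110
000001
101000
001000
001001
Generation 2: 16 live cells
111110
001111
010000
001100
101011
Generation 3: 8 live cells
000000
000001
010000
101111
100000
Generation 4: 12 live cells
(generation 4 grid is the final answer)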